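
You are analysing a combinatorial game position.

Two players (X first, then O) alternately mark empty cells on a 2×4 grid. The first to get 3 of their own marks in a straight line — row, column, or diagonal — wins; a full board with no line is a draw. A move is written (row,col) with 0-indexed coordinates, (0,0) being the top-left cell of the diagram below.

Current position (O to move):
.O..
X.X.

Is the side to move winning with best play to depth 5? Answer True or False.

O winning at [.O../X.X.]: False

ply 1, O at .O../X.X. | (0,0)=-1→OO../X.X.; (0,2)=-1→.OO./X.X.; (0,3)=-1→.O.O/X.X.; (1,1)=+0→.O../XOX.*; (1,3)=-1→.O../X.XO
ply 2, X at .O../XOX. | (0,0)=+0→XO../XOX.*; (0,2)=+0→.OX./XOX.; (0,3)=+0→.O.X/XOX.; (1,3)=-1→.O../XOXX
ply 3, O at XO../XOX. | (0,2)=+0→XOO./XOX.*; (0,3)=+0→XO.O/XOX.; (1,3)=+0→XO../XOXO
ply 4, X at XOO./XOX. | (0,3)=+0→XOOX/XOX.*; (1,3)=-1→XOO./XOXX
ply 5, O at XOOX/XOX. | (1,3)=+0→XOOX/XOXO*
ply 6: XOOX/XOXO is terminal +0 (X); from .O../X.X. depth 5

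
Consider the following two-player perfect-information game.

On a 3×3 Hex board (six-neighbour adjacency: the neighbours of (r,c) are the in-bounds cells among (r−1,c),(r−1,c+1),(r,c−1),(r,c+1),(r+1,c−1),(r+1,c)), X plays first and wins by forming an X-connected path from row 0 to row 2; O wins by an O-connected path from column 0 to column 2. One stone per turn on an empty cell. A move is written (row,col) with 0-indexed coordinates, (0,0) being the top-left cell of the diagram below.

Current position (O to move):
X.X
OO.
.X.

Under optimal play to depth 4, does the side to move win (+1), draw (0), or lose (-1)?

value(X.X/OO./.X., O) = +1

[X.X/OO./.X.] O move#1: (0,1):-1/XOX/OO./.X., (1,2):+1/X.X/OOO/.X.*, (2,0):-1/X.X/OO./OX., (2,2):-1/X.X/OO./.XO
[X.X/OOO/.X.] end (terminal -1, X#2); searched X.X/OO./.X. to 4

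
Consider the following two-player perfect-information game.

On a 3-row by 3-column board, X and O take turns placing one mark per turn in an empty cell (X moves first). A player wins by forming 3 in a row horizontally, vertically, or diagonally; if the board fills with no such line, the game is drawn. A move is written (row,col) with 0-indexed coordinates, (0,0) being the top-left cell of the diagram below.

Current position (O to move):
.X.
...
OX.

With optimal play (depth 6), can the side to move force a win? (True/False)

[.X./.../OX.] O move#1: (0,0):-1/OX./.../OX., (0,2):-1/.XO/.../OX., (1,0):-1/.X./O../OX., (1,1):+1/.X./.O./OX.*, (1,2):-1/.X./..O/OX., (2,2):-1/.X./.../OXO
[.X./.O./OX.] X move#2: (0,0):-1/XX./.O./OX.*, (0,2):-1/.XX/.O./OX., (1,0):-1/.X./XO./OX., (1,2):-1/.X./.OX/OX., (2,2):-1/.X./.O./OXX
[XX./.O./OX.] O move#3: (0,2):+1/XXO/.O./OX.*, (1,0):-1/XX./OO./OX., (1,2):-1/XX./.OO/OX., (2,2):-1/XX./.O./OXO
[XXO/.O./OX.] end (terminal -1, X#4); searched .X./.../OX. to 6

O winning at [.X./.../OX.]: True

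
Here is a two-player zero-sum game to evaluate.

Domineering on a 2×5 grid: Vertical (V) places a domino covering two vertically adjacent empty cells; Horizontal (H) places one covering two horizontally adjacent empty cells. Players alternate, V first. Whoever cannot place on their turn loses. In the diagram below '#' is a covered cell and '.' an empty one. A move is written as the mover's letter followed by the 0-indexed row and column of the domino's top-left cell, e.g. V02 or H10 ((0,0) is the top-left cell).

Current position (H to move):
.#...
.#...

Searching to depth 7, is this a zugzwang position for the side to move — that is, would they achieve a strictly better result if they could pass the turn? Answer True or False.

zugzwang(.#.../.#..., H) = False

p1 H@[.#.../.#...]: H02[.###./.#...]-1* H03[.#.##/.#...]-1 H12[.#.../.###.]-1 H13[.#.../.#.##]-1
p2 V@[.###./.#...]: V00[####./##...]-1 V04[.####/.#..#]+1*
p3 H@[.####/.#..#]: H12[.####/.####]-1*
p4 V@[.####/.####]: V00[#####/#####]+1*
p5 H@[#####/#####] terminal -1; root [.#.../.#...] d7
suppose H passes — search the same position with V to move:
pass> p1 V@[.#.../.#...]: V00[##.../##...]-1 V02[.##../.##..]-1 V03[.#.#./.#.#.]+1* V04[.#..#/.#..#]-1
pass> p2 H@[.#.#./.#.#.] terminal -1; root [.#.../.#...] d7
for H: play -1, pass -1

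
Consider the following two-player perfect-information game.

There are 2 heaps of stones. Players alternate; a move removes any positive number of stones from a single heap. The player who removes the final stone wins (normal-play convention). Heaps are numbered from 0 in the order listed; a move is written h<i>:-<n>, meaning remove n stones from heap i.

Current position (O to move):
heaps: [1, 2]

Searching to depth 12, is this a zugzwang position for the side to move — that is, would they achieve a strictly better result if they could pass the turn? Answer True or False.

[(1,2)] O move#1: h0:-1:-1/(0,2), h1:-1:+1/(1,1)*, h1:-2:-1/(1,0)
[(1,1)] X move#2: h0:-1:-1/(0,1)*, h1:-1:-1/(1,0)
[(0,1)] O move#3: h1:-1:+1/(0,0)*
[(0,0)] end (terminal -1, X#4); searched (1,2) to 12
if O skipped the turn, X would face:
~ [(1,2)] X move#1: h0:-1:-1/(0,2), h1:-1:+1/(1,1)*, h1:-2:-1/(1,0)
~ [(1,1)] O move#2: h0:-1:-1/(0,1)*, h1:-1:-1/(1,0)
~ [(0,1)] X move#3: h1:-1:+1/(0,0)*
~ [(0,0)] end (terminal -1, O#4); searched (1,2) to 12
compare (O): move=+1 vs pass=-1

zugzwang((1,2), O) = False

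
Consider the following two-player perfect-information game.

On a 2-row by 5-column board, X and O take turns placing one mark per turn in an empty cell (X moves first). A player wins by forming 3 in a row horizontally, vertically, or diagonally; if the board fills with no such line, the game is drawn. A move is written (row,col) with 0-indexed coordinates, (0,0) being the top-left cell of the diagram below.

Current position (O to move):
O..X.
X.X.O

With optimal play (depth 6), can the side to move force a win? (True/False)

O winning at [O..X./X.X.O]: False

p1 O@[O..X./X.X.O]: (0,1)[OO.X./X.X.O]-1* (0,2)[O.OX./X.X.O]-1 (0,4)[O..XO/X.X.O]-1 (1,1)[O..X./XOX.O]-1 (1,3)[O..X./X.XOO]-1
p2 X@[OO.X./X.X.O]: (0,2)[OOXX./X.X.O]+1* (0,4)[OO.XX/X.X.O]-1 (1,1)[OO.X./XXX.O]+1 (1,3)[OO.X./X.XXO]-1
p3 O@[OOXX./X.X.O]: (0,4)[OOXXO/X.X.O]-1* (1,1)[OOXX./XOX.O]-1 (1,3)[OOXX./X.XOO]-1
p4 X@[OOXXO/X.X.O]: (1,1)[OOXXO/XXX.O]+1* (1,3)[OOXXO/X.XXO]+0
p5 O@[OOXXO/XXX.O] terminal -1; root [O..X./X.X.O] d6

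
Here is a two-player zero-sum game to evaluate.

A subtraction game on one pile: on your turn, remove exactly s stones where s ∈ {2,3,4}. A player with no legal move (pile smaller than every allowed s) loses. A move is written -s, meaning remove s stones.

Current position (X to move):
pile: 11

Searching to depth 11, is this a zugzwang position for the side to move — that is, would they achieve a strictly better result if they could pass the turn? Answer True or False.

ply 1, X at 11 | -2=-1→9; -3=-1→8; -4=+1→7*
ply 2, O at 7 | -2=-1→5*; -3=-1→4; -4=-1→3
ply 3, X at 5 | -2=-1→3; -3=-1→2; -4=+1→1*
ply 4: 1 is terminal -1 (O); from 11 depth 11
suppose X passes — search the same position with O to move:
pass> ply 1, O at 11 | -2=-1→9; -3=-1→8; -4=+1→7*
pass> ply 2, X at 7 | -2=-1→5*; -3=-1→4; -4=-1→3
pass> ply 3, O at 5 | -2=-1→3; -3=-1→2; -4=+1→1*
pass> ply 4: 1 is terminal -1 (X); from 11 depth 11
for X: play +1, pass -1

zugzwang(11, X) = False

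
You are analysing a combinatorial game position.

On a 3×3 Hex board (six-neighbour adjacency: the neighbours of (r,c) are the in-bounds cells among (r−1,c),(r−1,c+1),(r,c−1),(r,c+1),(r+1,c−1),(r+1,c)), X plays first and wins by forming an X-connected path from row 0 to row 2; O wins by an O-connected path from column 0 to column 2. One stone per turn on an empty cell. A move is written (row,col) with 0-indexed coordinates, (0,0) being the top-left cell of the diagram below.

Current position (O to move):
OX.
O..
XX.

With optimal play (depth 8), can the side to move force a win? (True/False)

O winning at [OX./O../XX.]: True

ply 1, O at OX./O../XX. | (0,2)=-1→OXO/O../XX.; (1,1)=+1→OX./OO./XX.*; (1,2)=-1→OX./O.O/XX.; (2,2)=-1→OX./O../XXO
ply 2, X at OX./OO./XX. | (0,2)=-1→OXX/OO./XX.*; (1,2)=-1→OX./OOX/XX.; (2,2)=-1→OX./OO./XXX
ply 3, O at OXX/OO./XX. | (1,2)=+1→OXX/OOO/XX.*; (2,2)=-1→OXX/OO./XXO
ply 4: OXX/OOO/XX. is terminal -1 (X); from OX./O../XX. depth 8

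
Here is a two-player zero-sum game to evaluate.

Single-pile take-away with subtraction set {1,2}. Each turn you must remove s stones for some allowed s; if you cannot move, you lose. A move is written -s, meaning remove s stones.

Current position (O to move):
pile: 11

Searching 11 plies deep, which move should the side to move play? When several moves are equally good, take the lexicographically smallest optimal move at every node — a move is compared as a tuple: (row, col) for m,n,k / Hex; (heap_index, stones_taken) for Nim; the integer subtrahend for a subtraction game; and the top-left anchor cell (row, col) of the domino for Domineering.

ply 1, O at 11 | -1=-1→10; -2=+1→9*
ply 2, X at 9 | -1=-1→8*; -2=-1→7
ply 3, O at 8 | -1=-1→7; -2=+1→6*
ply 4, X at 6 | -1=-1→5*; -2=-1→4
ply 5, O at 5 | -1=-1→4; -2=+1→3*
ply 6, X at 3 | -1=-1→2*; -2=-1→1
ply 7, O at 2 | -1=-1→1; -2=+1→0*
ply 8: 0 is terminal -1 (X); from 11 depth 11

O's best at [11]: -2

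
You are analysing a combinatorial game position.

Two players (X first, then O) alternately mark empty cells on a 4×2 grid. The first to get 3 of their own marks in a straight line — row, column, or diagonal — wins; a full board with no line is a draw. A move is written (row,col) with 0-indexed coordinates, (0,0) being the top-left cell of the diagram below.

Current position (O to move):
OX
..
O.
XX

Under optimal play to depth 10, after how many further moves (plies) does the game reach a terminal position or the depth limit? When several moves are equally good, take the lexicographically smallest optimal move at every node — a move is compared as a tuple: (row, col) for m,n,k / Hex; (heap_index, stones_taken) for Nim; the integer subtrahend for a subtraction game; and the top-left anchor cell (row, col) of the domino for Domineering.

[OX/../O./XX] O move#1: (1,0):+1/OX/O./O./XX*, (1,1):+0/OX/.O/O./XX, (2,1):+0/OX/../OO/XX
[OX/O./O./XX] end (terminal -1, X#2); searched OX/../O./XX to 10

PV length from [OX/../O./XX]: 1 ply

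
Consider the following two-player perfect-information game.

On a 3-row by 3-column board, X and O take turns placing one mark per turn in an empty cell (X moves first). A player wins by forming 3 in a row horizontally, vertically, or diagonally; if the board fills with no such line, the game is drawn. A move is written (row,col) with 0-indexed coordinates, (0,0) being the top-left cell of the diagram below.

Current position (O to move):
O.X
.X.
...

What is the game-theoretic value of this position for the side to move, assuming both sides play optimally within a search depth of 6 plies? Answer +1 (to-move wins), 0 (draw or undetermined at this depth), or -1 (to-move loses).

value(O.X/.X./..., O) = 0

[O.X/.X./...] O move#1: (0,1):-1/OOX/.X./..., (1,0):-1/O.X/OX./..., (1,2):-1/O.X/.XO/..., (2,0):+0/O.X/.X./O..*, (2,1):-1/O.X/.X./.O., (2,2):-1/O.X/.X./..O
[O.X/.X./O..] X move#2: (0,1):-1/OXX/.X./O.., (1,0):+0/O.X/XX./O..*, (1,2):-1/O.X/.XX/O.., (2,1):-1/O.X/.X./OX., (2,2):-1/O.X/.X./O.X
[O.X/XX./O..] O move#3: (0,1):-1/OOX/XX./O.., (1,2):+0/O.X/XXO/O..*, (2,1):-1/O.X/XX./OO., (2,2):-1/O.X/XX./O.O
[O.X/XXO/O..] X move#4: (0,1):+0/OXX/XXO/O..*, (2,1):+0/O.X/XXO/OX., (2,2):+0/O.X/XXO/O.X
[OXX/XXO/O..] O move#5: (2,1):+0/OXX/XXO/OO.*, (2,2):-1/OXX/XXO/O.O
[OXX/XXO/OO.] X move#6: (2,2):+0/OXX/XXO/OOX*
[OXX/XXO/OOX] end (terminal +0, O#7); searched O.X/.X./... to 6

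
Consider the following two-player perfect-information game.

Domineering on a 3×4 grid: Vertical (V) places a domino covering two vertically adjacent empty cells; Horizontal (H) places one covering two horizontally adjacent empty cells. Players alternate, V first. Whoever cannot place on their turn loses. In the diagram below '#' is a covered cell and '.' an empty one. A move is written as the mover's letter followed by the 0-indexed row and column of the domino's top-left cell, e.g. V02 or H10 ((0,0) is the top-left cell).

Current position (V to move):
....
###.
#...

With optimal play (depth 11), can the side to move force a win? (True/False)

[..../###./#...] V move#1: V03:-1/...#/####/#...*, V13:-1/..../####/#..#
[...#/####/#...] H move#2: H00:+1/##.#/####/#...*, H01:+1/.###/####/#..., H21:+1/...#/####/###., H22:+1/...#/####/#.##
[##.#/####/#...] end (terminal -1, V#3); searched ..../###./#... to 11

V winning at [..../###./#...]: False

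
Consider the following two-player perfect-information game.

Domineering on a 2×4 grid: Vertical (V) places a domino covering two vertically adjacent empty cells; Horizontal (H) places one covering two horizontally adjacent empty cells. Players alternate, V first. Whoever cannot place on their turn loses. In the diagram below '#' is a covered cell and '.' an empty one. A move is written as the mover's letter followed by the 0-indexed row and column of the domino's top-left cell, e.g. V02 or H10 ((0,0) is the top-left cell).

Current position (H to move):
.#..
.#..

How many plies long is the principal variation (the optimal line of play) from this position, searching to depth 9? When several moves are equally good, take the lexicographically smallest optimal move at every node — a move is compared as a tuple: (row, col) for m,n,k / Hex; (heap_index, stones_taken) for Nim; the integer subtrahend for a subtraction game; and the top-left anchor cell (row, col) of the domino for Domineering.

ply 1, H at .#../.#.. | H02=+1→.###/.#..*; H12=+1→.#../.###
ply 2, V at .###/.#.. | V00=-1→####/##..*
ply 3, H at ####/##.. | H12=+1→####/####*
ply 4: ####/#### is terminal -1 (V); from .#../.#.. depth 9

PV length from [.#../.#..]: 3 plies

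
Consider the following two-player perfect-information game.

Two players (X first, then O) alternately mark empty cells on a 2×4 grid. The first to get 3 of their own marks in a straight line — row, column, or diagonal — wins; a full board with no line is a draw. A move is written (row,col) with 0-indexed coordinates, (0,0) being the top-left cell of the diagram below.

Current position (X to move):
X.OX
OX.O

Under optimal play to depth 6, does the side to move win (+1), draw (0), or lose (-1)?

[X.OX/OX.O] X move#1: (0,1):+0/XXOX/OX.O*, (1,2):+0/X.OX/OXXO
[XXOX/OX.O] O move#2: (1,2):+0/XXOX/OXOO*
[XXOX/OXOO] end (terminal +0, X#3); searched X.OX/OX.O to 6

value(X.OX/OX.O, X) = 0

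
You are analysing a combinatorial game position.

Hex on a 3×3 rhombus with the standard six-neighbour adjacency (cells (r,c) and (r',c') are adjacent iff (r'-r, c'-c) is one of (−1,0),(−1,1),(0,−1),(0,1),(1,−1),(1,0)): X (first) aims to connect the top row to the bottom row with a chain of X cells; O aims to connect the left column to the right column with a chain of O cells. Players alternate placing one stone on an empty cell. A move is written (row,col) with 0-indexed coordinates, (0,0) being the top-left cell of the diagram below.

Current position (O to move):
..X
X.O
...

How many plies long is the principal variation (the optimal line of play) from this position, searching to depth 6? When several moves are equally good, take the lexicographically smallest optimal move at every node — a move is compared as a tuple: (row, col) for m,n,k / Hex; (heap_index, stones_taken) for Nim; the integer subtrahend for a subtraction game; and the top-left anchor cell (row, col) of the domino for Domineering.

p1 O@[..X/X.O/...]: (0,0)[O.X/X.O/...]-1 (0,1)[.OX/X.O/...]-1 (1,1)[..X/XOO/...]-1 (2,0)[..X/X.O/O..]+1* (2,1)[..X/X.O/.O.]-1 (2,2)[..X/X.O/..O]-1
p2 X@[..X/X.O/O..]: (0,0)[X.X/X.O/O..]-1* (0,1)[.XX/X.O/O..]-1 (1,1)[..X/XXO/O..]-1 (2,1)[..X/X.O/OX.]-1 (2,2)[..X/X.O/O.X]-1
p3 O@[X.X/X.O/O..]: (0,1)[XOX/X.O/O..]+1* (1,1)[X.X/XOO/O..]+1 (2,1)[X.X/X.O/OO.]+1 (2,2)[X.X/X.O/O.O]+1
p4 X@[XOX/X.O/O..]: (1,1)[XOX/XXO/O..]-1* (2,1)[XOX/X.O/OX.]-1 (2,2)[XOX/X.O/O.X]-1
p5 O@[XOX/XXO/O..]: (2,1)[XOX/XXO/OO.]+1* (2,2)[XOX/XXO/O.O]-1
p6 X@[XOX/XXO/OO.] terminal -1; root [..X/X.O/...] d6

PV length from [..X/X.O/...]: 5 plies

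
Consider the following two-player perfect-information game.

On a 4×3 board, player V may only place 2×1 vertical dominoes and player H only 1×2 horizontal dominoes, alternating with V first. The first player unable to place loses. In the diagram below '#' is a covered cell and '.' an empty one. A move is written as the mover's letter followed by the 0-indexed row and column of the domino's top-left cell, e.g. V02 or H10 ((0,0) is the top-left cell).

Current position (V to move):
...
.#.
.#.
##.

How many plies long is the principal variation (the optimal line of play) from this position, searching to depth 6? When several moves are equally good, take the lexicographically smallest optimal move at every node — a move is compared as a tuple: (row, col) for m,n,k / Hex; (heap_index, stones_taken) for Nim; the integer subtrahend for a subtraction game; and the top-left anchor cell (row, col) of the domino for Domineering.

[.../.#./.#./##.] V move#1: V00:+1/#../##./.#./##.*, V02:+1/..#/.##/.#./##., V10:+1/.../##./##./##., V12:+1/.../.##/.##/##., V22:+1/.../.#./.##/###
[#../##./.#./##.] H move#2: H01:-1/###/##./.#./##.*
[###/##./.#./##.] V move#3: V12:+1/###/###/.##/##.*, V22:+1/###/##./.##/###
[###/###/.##/##.] end (terminal -1, H#4); searched .../.#./.#./##. to 6

PV length from [.../.#./.#./##.]: 3 plies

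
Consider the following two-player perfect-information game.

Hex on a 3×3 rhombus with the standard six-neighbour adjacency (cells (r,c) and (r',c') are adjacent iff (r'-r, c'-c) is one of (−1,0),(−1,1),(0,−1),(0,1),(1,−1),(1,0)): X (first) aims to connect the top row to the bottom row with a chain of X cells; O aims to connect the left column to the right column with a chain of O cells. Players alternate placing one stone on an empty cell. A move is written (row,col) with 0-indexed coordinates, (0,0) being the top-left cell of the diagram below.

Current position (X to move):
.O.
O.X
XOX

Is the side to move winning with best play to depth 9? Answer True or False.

ply 1, X at .O./O.X/XOX | (0,0)=-1→XO./O.X/XOX; (0,2)=+1→.OX/O.X/XOX*; (1,1)=-1→.O./OXX/XOX
ply 2: .OX/O.X/XOX is terminal -1 (O); from .O./O.X/XOX depth 9

X winning at [.O./O.X/XOX]: True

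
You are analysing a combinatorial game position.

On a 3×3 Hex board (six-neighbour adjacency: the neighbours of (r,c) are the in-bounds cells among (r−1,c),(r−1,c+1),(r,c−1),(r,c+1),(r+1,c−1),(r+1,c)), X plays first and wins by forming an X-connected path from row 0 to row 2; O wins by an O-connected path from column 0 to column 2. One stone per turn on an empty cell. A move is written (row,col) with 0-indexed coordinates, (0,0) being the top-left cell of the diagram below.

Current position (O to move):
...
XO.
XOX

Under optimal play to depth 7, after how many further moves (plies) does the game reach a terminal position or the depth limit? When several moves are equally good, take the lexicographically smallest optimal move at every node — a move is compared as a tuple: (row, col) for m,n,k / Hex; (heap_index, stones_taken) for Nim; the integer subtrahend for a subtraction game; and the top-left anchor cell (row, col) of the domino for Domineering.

[.../XO./XOX] O move#1: (0,0):-1/O../XO./XOX*, (0,1):-1/.O./XO./XOX, (0,2):-1/..O/XO./XOX, (1,2):-1/.../XOO/XOX
[O../XO./XOX] X move#2: (0,1):+1/OX./XO./XOX*, (0,2):+1/O.X/XO./XOX, (1,2):+1/O../XOX/XOX
[OX./XO./XOX] end (terminal -1, O#3); searched .../XO./XOX to 7

PV length from [.../XO./XOX]: 2 plies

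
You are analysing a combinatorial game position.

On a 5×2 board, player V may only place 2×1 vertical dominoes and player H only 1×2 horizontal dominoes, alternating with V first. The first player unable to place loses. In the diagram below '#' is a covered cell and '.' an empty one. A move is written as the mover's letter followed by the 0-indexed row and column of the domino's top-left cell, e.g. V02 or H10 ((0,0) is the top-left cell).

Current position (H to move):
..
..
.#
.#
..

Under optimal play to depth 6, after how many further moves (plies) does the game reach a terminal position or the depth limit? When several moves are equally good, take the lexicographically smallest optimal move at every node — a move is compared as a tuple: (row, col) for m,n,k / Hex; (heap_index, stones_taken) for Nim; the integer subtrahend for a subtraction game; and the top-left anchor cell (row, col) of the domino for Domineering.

ply 1, H at ../../.#/.#/.. | H00=+1→##/../.#/.#/..*; H10=+1→../##/.#/.#/..; H40=-1→../../.#/.#/##
ply 2, V at ##/../.#/.#/.. | V10=-1→##/#./##/.#/..*; V20=-1→##/../##/##/..; V30=-1→##/../.#/##/#.
ply 3, H at ##/#./##/.#/.. | H40=+1→##/#./##/.#/##*
ply 4: ##/#./##/.#/## is terminal -1 (V); from ../../.#/.#/.. depth 6

PV length from [../../.#/.#/..]: 3 plies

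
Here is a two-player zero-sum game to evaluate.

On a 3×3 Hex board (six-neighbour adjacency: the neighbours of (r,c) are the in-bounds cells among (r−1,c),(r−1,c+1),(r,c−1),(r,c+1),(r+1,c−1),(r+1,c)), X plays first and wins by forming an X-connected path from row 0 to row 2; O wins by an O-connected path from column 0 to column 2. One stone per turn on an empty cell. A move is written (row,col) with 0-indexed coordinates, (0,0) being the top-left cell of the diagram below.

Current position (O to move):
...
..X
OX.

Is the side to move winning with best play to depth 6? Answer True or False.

O winning at [.../..X/OX.]: True

[.../..X/OX.] O move#1: (0,0):-1/O../..X/OX., (0,1):-1/.O./..X/OX., (0,2):+1/..O/..X/OX.*, (1,0):-1/.../O.X/OX., (1,1):-1/.../.OX/OX., (2,2):-1/.../..X/OXO
[..O/..X/OX.] X move#2: (0,0):-1/X.O/..X/OX.*, (0,1):-1/.XO/..X/OX., (1,0):-1/..O/X.X/OX., (1,1):-1/..O/.XX/OX., (2,2):-1/..O/..X/OXX
[X.O/..X/OX.] O move#3: (0,1):+1/XOO/..X/OX.*, (1,0):+1/X.O/O.X/OX., (1,1):+1/X.O/.OX/OX., (2,2):-1/X.O/..X/OXO
[XOO/..X/OX.] X move#4: (1,0):-1/XOO/X.X/OX.*, (1,1):-1/XOO/.XX/OX., (2,2):-1/XOO/..X/OXX
[XOO/X.X/OX.] O move#5: (1,1):+1/XOO/XOX/OX.*, (2,2):-1/XOO/X.X/OXO
[XOO/XOX/OX.] end (terminal -1, X#6); searched .../..X/OX. to 6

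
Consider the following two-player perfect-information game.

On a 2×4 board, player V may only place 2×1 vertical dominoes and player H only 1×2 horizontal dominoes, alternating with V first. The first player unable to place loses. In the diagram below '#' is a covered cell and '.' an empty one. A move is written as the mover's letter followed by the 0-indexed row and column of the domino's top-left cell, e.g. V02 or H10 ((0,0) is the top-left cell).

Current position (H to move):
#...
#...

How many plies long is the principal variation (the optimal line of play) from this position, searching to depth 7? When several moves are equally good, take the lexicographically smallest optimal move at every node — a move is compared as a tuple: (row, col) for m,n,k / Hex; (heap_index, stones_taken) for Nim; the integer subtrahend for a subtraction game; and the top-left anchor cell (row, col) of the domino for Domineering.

PV length from [#.../#...]: 3 plies

p1 H@[#.../#...]: H01[###./#...]+1* H02[#.##/#...]+1 H11[#.../###.]+1 H12[#.../#.##]+1
p2 V@[###./#...]: V03[####/#..#]-1*
p3 H@[####/#..#]: H11[####/####]+1*
p4 V@[####/####] terminal -1; root [#.../#...] d7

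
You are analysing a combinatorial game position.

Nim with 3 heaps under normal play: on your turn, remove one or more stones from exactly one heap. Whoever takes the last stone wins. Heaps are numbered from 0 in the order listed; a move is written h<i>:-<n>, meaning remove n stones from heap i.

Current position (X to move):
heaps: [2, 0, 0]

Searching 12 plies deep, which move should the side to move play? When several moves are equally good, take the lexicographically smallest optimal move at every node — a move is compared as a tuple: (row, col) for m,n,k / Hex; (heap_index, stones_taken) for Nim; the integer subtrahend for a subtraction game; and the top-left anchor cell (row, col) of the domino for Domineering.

X's best at [(2,0,0)]: h0:-2

p1 X@[(2,0,0)]: h0:-1[(1,0,0)]-1 h0:-2[(0,0,0)]+1*
p2 O@[(0,0,0)] terminal -1; root [(2,0,0)] d12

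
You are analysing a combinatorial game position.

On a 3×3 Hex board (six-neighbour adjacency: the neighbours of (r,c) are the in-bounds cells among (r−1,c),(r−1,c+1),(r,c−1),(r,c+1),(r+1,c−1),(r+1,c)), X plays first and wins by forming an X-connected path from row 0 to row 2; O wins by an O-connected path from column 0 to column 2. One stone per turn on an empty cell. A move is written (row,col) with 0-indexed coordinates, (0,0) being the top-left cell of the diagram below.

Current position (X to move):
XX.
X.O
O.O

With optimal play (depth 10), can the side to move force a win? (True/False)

p1 X@[XX./X.O/O.O]: (0,2)[XXX/X.O/O.O]-1* (1,1)[XX./XXO/O.O]-1 (2,1)[XX./X.O/OXO]-1
p2 O@[XXX/X.O/O.O]: (1,1)[XXX/XOO/O.O]+1* (2,1)[XXX/X.O/OOO]+1
p3 X@[XXX/XOO/O.O] terminal -1; root [XX./X.O/O.O] d10

X winning at [XX./X.O/O.O]: False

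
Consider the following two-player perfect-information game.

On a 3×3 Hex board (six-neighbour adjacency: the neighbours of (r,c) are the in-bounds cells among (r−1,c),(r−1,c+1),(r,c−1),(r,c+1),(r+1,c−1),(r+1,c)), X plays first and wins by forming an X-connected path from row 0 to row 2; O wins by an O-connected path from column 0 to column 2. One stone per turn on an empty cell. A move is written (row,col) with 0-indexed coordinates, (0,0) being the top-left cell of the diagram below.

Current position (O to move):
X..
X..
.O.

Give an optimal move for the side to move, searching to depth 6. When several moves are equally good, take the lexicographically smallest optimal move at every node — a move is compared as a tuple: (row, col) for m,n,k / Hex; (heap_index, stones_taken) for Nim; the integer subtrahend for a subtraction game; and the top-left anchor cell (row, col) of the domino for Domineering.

O's best at [X../X../.O.]: (2,0)

[X../X../.O.] O move#1: (0,1):-1/XO./X../.O., (0,2):-1/X.O/X../.O., (1,1):-1/X../XO./.O., (1,2):-1/X../X.O/.O., (2,0):+1/X../X../OO.*, (2,2):-1/X../X../.OO
[X../X../OO.] X move#2: (0,1):-1/XX./X../OO.*, (0,2):-1/X.X/X../OO., (1,1):-1/X../XX./OO., (1,2):-1/X../X.X/OO., (2,2):-1/X../X../OOX
[XX./X../OO.] O move#3: (0,2):+1/XXO/X../OO.*, (1,1):+1/XX./XO./OO., (1,2):+1/XX./X.O/OO., (2,2):+1/XX./X../OOO
[XXO/X../OO.] X move#4: (1,1):-1/XXO/XX./OO.*, (1,2):-1/XXO/X.X/OO., (2,2):-1/XXO/X../OOX
[XXO/XX./OO.] O move#5: (1,2):+1/XXO/XXO/OO.*, (2,2):+1/XXO/XX./OOO
[XXO/XXO/OO.] end (terminal -1, X#6); searched X../X../.O. to 6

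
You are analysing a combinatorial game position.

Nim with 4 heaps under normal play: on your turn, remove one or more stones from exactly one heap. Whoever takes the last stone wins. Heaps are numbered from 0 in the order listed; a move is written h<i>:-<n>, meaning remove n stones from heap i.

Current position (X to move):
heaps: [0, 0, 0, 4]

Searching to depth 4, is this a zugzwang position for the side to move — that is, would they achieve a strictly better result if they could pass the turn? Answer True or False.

zugzwang((0,0,0,4), X) = False

[(0,0,0,4)] X move#1: h3:-1:-1/(0,0,0,3), h3:-2:-1/(0,0,0,2), h3:-3:-1/(0,0,0,1), h3:-4:+1/(0,0,0,0)*
[(0,0,0,0)] end (terminal -1, O#2); searched (0,0,0,4) to 4
suppose X passes — search the same position with O to move:
pass> [(0,0,0,4)] O move#1: h3:-1:-1/(0,0,0,3), h3:-2:-1/(0,0,0,2), h3:-3:-1/(0,0,0,1), h3:-4:+1/(0,0,0,0)*
pass> [(0,0,0,0)] end (terminal -1, X#2); searched (0,0,0,4) to 4
for X: play +1, pass -1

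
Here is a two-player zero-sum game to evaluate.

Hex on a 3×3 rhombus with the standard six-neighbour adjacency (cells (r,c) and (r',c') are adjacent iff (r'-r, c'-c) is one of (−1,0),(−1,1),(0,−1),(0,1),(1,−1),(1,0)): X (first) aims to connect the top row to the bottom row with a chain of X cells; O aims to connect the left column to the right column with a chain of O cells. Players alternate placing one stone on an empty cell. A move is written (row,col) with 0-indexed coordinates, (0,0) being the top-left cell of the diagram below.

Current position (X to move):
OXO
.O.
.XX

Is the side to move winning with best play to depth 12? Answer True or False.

ply 1, X at OXO/.O./.XX | (1,0)=-1→OXO/XO./.XX*; (1,2)=-1→OXO/.OX/.XX; (2,0)=-1→OXO/.O./XXX
ply 2, O at OXO/XO./.XX | (1,2)=-1→OXO/XOO/.XX; (2,0)=+1→OXO/XO./OXX*
ply 3: OXO/XO./OXX is terminal -1 (X); from OXO/.O./.XX depth 12

X winning at [OXO/.O./.XX]: False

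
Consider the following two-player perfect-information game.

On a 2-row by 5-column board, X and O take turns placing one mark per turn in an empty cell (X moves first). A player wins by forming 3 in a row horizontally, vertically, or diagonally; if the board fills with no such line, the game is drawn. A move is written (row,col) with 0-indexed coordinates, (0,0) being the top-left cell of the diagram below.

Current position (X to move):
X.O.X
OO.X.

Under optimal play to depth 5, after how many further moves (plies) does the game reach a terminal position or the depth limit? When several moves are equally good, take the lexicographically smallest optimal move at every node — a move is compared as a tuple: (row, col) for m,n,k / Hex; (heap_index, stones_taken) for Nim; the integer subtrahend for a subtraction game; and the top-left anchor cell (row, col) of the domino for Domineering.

PV length from [X.O.X/OO.X.]: 4 plies

ply 1, X at X.O.X/OO.X. | (0,1)=-1→XXO.X/OO.X.; (0,3)=-1→X.OXX/OO.X.; (1,2)=+0→X.O.X/OOXX.*; (1,4)=-1→X.O.X/OO.XX
ply 2, O at X.O.X/OOXX. | (0,1)=-1→XOO.X/OOXX.; (0,3)=-1→X.OOX/OOXX.; (1,4)=+0→X.O.X/OOXXO*
ply 3, X at X.O.X/OOXXO | (0,1)=+0→XXO.X/OOXXO*; (0,3)=+0→X.OXX/OOXXO
ply 4, O at XXO.X/OOXXO | (0,3)=+0→XXOOX/OOXXO*
ply 5: XXOOX/OOXXO is terminal +0 (X); from X.O.X/OO.X. depth 5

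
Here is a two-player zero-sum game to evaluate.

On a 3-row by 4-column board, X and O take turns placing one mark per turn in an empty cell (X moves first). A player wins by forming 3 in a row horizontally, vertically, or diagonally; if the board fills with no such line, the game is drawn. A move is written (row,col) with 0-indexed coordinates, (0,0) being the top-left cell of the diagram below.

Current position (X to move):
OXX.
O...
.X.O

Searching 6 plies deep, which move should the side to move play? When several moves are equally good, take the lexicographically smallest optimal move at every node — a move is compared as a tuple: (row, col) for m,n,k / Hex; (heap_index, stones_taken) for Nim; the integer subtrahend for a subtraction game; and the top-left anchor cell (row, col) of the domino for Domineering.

p1 X@[OXX./O.../.X.O]: (0,3)[OXXX/O.../.X.O]+1* (1,1)[OXX./OX../.X.O]+1 (1,2)[OXX./O.X./.X.O]-1 (1,3)[OXX./O..X/.X.O]-1 (2,0)[OXX./O.../XX.O]+1 (2,2)[OXX./O.../.XXO]-1
p2 O@[OXXX/O.../.X.O] terminal -1; root [OXX./O.../.X.O] d6

X's best at [OXX./O.../.X.O]: (0,3)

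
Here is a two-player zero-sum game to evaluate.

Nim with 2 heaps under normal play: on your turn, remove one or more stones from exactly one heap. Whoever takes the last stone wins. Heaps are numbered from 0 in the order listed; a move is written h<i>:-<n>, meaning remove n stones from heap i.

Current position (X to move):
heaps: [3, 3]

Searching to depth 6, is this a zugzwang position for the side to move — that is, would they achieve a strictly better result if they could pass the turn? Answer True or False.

p1 X@[(3,3)]: h0:-1[(2,3)]-1* h0:-2[(1,3)]-1 h0:-3[(0,3)]-1 h1:-1[(3,2)]-1 h1:-2[(3,1)]-1 h1:-3[(3,0)]-1
p2 O@[(2,3)]: h0:-1[(1,3)]-1 h0:-2[(0,3)]-1 h1:-1[(2,2)]+1* h1:-2[(2,1)]-1 h1:-3[(2,0)]-1
p3 X@[(2,2)]: h0:-1[(1,2)]-1* h0:-2[(0,2)]-1 h1:-1[(2,1)]-1 h1:-2[(2,0)]-1
p4 O@[(1,2)]: h0:-1[(0,2)]-1 h1:-1[(1,1)]+1* h1:-2[(1,0)]-1
p5 X@[(1,1)]: h0:-1[(0,1)]-1* h1:-1[(1,0)]-1
p6 O@[(0,1)]: h1:-1[(0,0)]+1*
p7 X@[(0,0)] terminal -1; root [(3,3)] d6
suppose X passes — search the same position with O to move:
pass> p1 O@[(3,3)]: h0:-1[(2,3)]-1* h0:-2[(1,3)]-1 h0:-3[(0,3)]-1 h1:-1[(3,2)]-1 h1:-2[(3,1)]-1 h1:-3[(3,0)]-1
pass> p2 X@[(2,3)]: h0:-1[(1,3)]-1 h0:-2[(0,3)]-1 h1:-1[(2,2)]+1* h1:-2[(2,1)]-1 h1:-3[(2,0)]-1
pass> p3 O@[(2,2)]: h0:-1[(1,2)]-1* h0:-2[(0,2)]-1 h1:-1[(2,1)]-1 h1:-2[(2,0)]-1
pass> p4 X@[(1,2)]: h0:-1[(0,2)]-1 h1:-1[(1,1)]+1* h1:-2[(1,0)]-1
pass> p5 O@[(1,1)]: h0:-1[(0,1)]-1* h1:-1[(1,0)]-1
pass> p6 X@[(0,1)]: h1:-1[(0,0)]+1*
pass> p7 O@[(0,0)] terminal -1; root [(3,3)] d6
for X: play -1, pass +1

zugzwang((3,3), X) = True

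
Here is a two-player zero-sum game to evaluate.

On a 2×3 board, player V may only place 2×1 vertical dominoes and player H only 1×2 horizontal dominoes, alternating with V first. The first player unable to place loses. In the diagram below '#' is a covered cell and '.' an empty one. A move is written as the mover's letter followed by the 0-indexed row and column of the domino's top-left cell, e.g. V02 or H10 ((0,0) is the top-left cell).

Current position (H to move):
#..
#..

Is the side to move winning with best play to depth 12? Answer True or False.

p1 H@[#../#..]: H01[###/#..]+1* H11[#../###]+1
p2 V@[###/#..] terminal -1; root [#../#..] d12

H winning at [#../#..]: True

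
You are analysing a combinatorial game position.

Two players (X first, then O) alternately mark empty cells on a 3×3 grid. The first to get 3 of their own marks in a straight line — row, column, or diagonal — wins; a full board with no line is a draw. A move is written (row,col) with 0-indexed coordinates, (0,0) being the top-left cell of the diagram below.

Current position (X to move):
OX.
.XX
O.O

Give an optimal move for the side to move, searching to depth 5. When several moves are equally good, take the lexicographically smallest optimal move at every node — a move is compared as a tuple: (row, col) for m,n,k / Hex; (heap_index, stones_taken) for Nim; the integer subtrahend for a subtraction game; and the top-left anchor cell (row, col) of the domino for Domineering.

[OX./.XX/O.O] X move#1: (0,2):-1/OXX/.XX/O.O, (1,0):+1/OX./XXX/O.O*, (2,1):+1/OX./.XX/OXO
[OX./XXX/O.O] end (terminal -1, O#2); searched OX./.XX/O.O to 5

X's best at [OX./.XX/O.O]: (1,0)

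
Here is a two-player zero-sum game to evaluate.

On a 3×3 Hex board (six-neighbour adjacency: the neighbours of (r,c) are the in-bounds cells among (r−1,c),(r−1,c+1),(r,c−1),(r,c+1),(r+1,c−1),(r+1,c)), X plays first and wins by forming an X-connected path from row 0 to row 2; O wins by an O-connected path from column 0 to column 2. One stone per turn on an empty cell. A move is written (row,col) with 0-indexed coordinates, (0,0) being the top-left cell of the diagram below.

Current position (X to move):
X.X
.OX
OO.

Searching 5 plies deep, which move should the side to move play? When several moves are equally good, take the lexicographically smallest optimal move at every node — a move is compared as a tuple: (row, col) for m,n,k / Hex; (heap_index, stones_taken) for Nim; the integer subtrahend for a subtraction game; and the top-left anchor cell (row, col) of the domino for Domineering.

X's best at [X.X/.OX/OO.]: (2,2)

ply 1, X at X.X/.OX/OO. | (0,1)=-1→XXX/.OX/OO.; (1,0)=-1→X.X/XOX/OO.; (2,2)=+1→X.X/.OX/OOX*
ply 2: X.X/.OX/OOX is terminal -1 (O); from X.X/.OX/OO. depth 5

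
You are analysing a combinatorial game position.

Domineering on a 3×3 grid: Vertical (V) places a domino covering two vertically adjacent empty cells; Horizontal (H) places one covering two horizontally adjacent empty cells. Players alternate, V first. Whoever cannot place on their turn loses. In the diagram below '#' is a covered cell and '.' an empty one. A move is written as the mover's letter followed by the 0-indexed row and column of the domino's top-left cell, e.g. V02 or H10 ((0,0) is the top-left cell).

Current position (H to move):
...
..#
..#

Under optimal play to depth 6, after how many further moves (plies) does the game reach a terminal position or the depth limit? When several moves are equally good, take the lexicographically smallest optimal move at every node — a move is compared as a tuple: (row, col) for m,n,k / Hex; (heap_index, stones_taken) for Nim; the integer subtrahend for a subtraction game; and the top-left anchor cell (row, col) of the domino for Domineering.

ply 1, H at .../..#/..# | H00=-1→##./..#/..#; H01=-1→.##/..#/..#; H10=+1→.../###/..#*; H20=-1→.../..#/###
ply 2: .../###/..# is terminal -1 (V); from .../..#/..# depth 6

PV length from [.../..#/..#]: 1 ply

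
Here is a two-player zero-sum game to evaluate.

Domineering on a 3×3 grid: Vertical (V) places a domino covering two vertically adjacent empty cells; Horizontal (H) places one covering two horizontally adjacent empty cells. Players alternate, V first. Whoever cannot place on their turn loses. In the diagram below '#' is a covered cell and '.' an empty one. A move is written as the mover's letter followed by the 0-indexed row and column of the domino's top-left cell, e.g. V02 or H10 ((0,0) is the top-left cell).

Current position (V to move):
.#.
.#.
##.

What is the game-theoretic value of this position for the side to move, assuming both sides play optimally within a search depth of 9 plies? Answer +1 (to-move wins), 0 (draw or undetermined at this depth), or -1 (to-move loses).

value(.#./.#./##., V) = +1

[.#./.#./##.] V move#1: V00:+1/##./##./##.*, V02:+1/.##/.##/##., V12:+1/.#./.##/###
[##./##./##.] end (terminal -1, H#2); searched .#./.#./##. to 9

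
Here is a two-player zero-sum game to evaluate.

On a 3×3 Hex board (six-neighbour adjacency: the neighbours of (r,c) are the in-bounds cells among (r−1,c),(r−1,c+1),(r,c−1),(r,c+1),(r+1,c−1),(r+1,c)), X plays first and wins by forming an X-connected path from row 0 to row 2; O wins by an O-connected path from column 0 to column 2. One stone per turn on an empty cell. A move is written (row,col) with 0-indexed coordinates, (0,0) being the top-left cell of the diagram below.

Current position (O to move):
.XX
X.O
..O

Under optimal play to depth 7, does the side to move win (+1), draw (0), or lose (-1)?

p1 O@[.XX/X.O/..O]: (0,0)[OXX/X.O/..O]-1 (1,1)[.XX/XOO/..O]-1 (2,0)[.XX/X.O/O.O]+1* (2,1)[.XX/X.O/.OO]-1
p2 X@[.XX/X.O/O.O]: (0,0)[XXX/X.O/O.O]-1* (1,1)[.XX/XXO/O.O]-1 (2,1)[.XX/X.O/OXO]-1
p3 O@[XXX/X.O/O.O]: (1,1)[XXX/XOO/O.O]+1* (2,1)[XXX/X.O/OOO]+1
p4 X@[XXX/XOO/O.O] terminal -1; root [.XX/X.O/..O] d7

value(.XX/X.O/..O, O) = +1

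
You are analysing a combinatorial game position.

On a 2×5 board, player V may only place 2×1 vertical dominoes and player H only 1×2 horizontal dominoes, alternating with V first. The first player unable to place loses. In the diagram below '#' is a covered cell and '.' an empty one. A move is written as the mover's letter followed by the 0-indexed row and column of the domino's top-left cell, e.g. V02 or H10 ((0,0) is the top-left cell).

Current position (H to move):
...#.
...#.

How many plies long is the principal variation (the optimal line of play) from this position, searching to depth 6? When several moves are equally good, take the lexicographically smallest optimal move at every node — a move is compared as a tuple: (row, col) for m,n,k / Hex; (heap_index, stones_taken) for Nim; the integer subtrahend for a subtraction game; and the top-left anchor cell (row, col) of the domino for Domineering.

PV length from [...#./...#.]: 4 plies

ply 1, H at ...#./...#. | H00=-1→##.#./...#.*; H01=-1→.###./...#.; H10=-1→...#./##.#.; H11=-1→...#./.###.
ply 2, V at ##.#./...#. | V02=+1→####./..##.*; V04=-1→##.##/...##
ply 3, H at ####./..##. | H10=-1→####./####.*
ply 4, V at ####./####. | V04=+1→#####/#####*
ply 5: #####/##### is terminal -1 (H); from ...#./...#. depth 6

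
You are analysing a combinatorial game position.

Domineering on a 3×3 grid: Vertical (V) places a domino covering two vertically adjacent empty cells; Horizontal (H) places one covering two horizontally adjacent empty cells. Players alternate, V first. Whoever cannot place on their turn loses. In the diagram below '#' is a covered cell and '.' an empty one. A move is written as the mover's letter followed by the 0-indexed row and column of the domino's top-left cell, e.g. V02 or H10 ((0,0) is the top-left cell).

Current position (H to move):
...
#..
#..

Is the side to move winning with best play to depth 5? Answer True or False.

ply 1, H at .../#../#.. | H00=-1→##./#../#..; H01=-1→.##/#../#..; H11=+1→.../###/#..*; H21=-1→.../#../###
ply 2: .../###/#.. is terminal -1 (V); from .../#../#.. depth 5

H winning at [.../#../#..]: True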